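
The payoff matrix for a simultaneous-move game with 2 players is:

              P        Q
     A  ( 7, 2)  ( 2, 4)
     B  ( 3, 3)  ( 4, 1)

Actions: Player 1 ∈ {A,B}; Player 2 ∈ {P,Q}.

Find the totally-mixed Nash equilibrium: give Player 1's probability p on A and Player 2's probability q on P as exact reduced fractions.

(p,q) = (1/2, 1/3)

P1 indiff ⇒ q·7+(1-q)·2 = q·3+(1-q)·4 ⇒ q(4) = (1-q)(2) ⇒ q = 1/3
P2 indiff ⇒ p·2+(1-p)·3 = p·4+(1-p)·1 ⇒ p(-2) = (1-p)(-2) ⇒ p = 1/2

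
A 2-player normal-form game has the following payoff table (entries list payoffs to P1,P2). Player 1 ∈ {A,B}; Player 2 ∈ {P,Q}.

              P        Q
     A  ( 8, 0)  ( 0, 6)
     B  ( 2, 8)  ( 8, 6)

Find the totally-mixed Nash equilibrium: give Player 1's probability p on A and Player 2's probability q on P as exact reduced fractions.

P1 mixes 1/4 on A; P2 mixes 4/7 on P

P1 indiff ⇒ q·8+(1-q)·0 = q·2+(1-q)·8 ⇒ q(6) = (1-q)(8) ⇒ q = 4/7
P2 indiff ⇒ p·0+(1-p)·8 = p·6+(1-p)·6 ⇒ p(-6) = (1-p)(-2) ⇒ p = 1/4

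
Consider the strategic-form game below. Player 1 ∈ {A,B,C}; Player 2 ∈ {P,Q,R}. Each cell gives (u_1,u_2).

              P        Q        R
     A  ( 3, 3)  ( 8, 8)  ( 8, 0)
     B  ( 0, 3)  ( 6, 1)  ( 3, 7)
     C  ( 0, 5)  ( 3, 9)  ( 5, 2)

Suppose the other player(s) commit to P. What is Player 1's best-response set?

u_1(A vs P) = 3
u_1(B vs P) = 0
u_1(C vs P) = 0
max payoff 3 at {A}

P1 best: {A}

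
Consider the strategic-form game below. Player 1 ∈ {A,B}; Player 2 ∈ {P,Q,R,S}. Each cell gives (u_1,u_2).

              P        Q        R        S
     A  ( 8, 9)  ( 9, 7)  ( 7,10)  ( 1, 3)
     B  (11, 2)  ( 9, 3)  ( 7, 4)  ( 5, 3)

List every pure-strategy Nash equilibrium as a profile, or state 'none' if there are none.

(A,P): not NE [P1→B gives 11>8; P2→R gives 10>9]
(A,Q): not NE [P2→R gives 10>7]
(A,R): NE
(A,S): not NE [P1→B gives 5>1; P2→R gives 10>3]
(B,P): not NE [P2→R gives 4>2]
(B,Q): not NE [P2→R gives 4>3]
(B,R): NE
(B,S): not NE [P2→R gives 4>3]

Nash profiles: (A,R), (B,R)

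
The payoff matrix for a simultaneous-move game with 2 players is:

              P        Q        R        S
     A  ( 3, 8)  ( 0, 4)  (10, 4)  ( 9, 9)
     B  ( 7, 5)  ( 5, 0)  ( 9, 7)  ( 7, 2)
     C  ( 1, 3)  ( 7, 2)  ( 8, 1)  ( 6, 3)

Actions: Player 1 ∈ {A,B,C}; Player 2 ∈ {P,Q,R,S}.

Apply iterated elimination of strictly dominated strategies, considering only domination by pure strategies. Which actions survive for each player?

P2 drop Q (P beats it: A:8>4 B:5>0 C:3>2)
P1 drop C (A beats it: P:3>1 R:10>8 S:9>6)
P1→{A,B} P2→{P,R,S}

Survivors P1:{A,B} P2:{P,R,S}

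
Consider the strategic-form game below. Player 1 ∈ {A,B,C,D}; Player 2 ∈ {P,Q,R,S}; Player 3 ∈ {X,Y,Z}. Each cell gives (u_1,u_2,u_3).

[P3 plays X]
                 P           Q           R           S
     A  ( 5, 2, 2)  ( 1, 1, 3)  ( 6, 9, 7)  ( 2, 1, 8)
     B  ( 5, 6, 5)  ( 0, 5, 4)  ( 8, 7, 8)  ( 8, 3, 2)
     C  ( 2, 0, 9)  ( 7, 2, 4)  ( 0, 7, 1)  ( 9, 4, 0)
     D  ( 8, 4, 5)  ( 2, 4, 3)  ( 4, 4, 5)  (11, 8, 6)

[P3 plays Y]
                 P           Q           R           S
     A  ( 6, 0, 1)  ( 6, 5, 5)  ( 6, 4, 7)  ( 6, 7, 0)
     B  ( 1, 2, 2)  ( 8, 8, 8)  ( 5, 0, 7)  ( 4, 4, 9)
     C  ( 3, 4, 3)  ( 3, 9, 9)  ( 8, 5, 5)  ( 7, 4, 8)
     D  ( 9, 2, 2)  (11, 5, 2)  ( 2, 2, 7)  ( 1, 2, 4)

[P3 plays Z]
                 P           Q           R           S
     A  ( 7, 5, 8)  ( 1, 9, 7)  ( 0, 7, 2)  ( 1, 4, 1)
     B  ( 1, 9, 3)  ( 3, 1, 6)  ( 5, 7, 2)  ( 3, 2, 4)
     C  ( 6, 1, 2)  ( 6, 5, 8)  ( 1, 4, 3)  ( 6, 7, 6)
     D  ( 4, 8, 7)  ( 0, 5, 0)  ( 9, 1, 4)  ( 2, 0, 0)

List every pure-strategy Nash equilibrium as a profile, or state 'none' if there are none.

(A,P,X): not NE [P1→D gives 8>5; P2→R gives 9>2; P3→Z gives 8>2]
(A,P,Y): not NE [P1→D gives 9>6; P2→S gives 7>0; P3→Z gives 8>1]
(A,P,Z): not NE [P2→Q gives 9>5]
(A,Q,X): not NE [P1→C gives 7>1; P2→R gives 9>1; P3→Z gives 7>3]
(A,Q,Y): not NE [P1→D gives 11>6; P2→S gives 7>5; P3→Z gives 7>5]
(A,Q,Z): not NE [P1→C gives 6>1]
(A,R,X): not NE [P1→B gives 8>6]
(A,R,Y): not NE [P1→C gives 8>6; P2→S gives 7>4]
(A,R,Z): not NE [P1→D gives 9>0; P2→Q gives 9>7; P3→Y gives 7>2]
(A,S,X): not NE [P1→D gives 11>2; P2→R gives 9>1]
(A,S,Y): not NE [P1→C gives 7>6; P3→X gives 8>0]
(A,S,Z): not NE [P1→C gives 6>1; P2→Q gives 9>4; P3→X gives 8>1]
(B,P,X): not NE [P1→D gives 8>5; P2→R gives 7>6]
(B,P,Y): not NE [P1→D gives 9>1; P2→Q gives 8>2; P3→X gives 5>2]
(B,P,Z): not NE [P1→A gives 7>1; P3→X gives 5>3]
(B,Q,X): not NE [P1→C gives 7>0; P2→R gives 7>5; P3→Y gives 8>4]
(B,Q,Y): not NE [P1→D gives 11>8]
(B,Q,Z): not NE [P1→C gives 6>3; P2→P gives 9>1; P3→Y gives 8>6]
(B,R,X): NE
(B,R,Y): not NE [P1→C gives 8>5; P2→Q gives 8>0; P3→X gives 8>7]
(B,R,Z): not NE [P1→D gives 9>5; P2→P gives 9>7; P3→X gives 8>2]
(B,S,X): not NE [P1→D gives 11>8; P2→R gives 7>3; P3→Y gives 9>2]
(B,S,Y): not NE [P1→C gives 7>4; P2→Q gives 8>4]
(B,S,Z): not NE [P1→C gives 6>3; P2→P gives 9>2; P3→Y gives 9>4]
(C,P,X): not NE [P1→D gives 8>2; P2→R gives 7>0]
(C,P,Y): not NE [P1→D gives 9>3; P2→Q gives 9>4; P3→X gives 9>3]
(C,P,Z): not NE [P1→A gives 7>6; P2→S gives 7>1; P3→X gives 9>2]
(C,Q,X): not NE [P2→R gives 7>2; P3→Y gives 9>4]
(C,Q,Y): not NE [P1→D gives 11>3]
(C,Q,Z): not NE [P2→S gives 7>5; P3→Y gives 9>8]
(C,R,X): not NE [P1→B gives 8>0; P3→Y gives 5>1]
(C,R,Y): not NE [P2→Q gives 9>5]
(C,R,Z): not NE [P1→D gives 9>1; P2→S gives 7>4; P3→Y gives 5>3]
(C,S,X): not NE [P1→D gives 11>9; P2→R gives 7>4; P3→Y gives 8>0]
(C,S,Y): not NE [P2→Q gives 9>4]
(C,S,Z): not NE [P3→Y gives 8>6]
(D,P,X): not NE [P2→S gives 8>4; P3→Z gives 7>5]
(D,P,Y): not NE [P2→Q gives 5>2; P3→Z gives 7>2]
(D,P,Z): not NE [P1→A gives 7>4]
(D,Q,X): not NE [P1→C gives 7>2; P2→S gives 8>4]
(D,Q,Y): not NE [P3→X gives 3>2]
(D,Q,Z): not NE [P1→C gives 6>0; P2→P gives 8>5; P3→X gives 3>0]
(D,R,X): not NE [P1→B gives 8>4; P2→S gives 8>4; P3→Y gives 7>5]
(D,R,Y): not NE [P1→C gives 8>2; P2→Q gives 5>2]
(D,R,Z): not NE [P2→P gives 8>1; P3→Y gives 7>4]
(D,S,X): NE
(D,S,Y): not NE [P1→C gives 7>1; P2→Q gives 5>2; P3→X gives 6>4]
(D,S,Z): not NE [P1→C gives 6>2; P2→P gives 8>0; P3→X gives 6>0]

NE set: (B,R,X), (D,S,X)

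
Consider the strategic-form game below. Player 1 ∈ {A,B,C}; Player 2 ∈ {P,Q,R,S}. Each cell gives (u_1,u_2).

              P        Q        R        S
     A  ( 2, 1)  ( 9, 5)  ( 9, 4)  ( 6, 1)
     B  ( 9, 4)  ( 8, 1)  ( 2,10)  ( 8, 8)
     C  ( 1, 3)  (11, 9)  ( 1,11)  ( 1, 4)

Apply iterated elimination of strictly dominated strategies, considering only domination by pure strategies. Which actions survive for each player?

P2 drop P (R beats it: A:4>1 B:10>4 C:11>3)
P2 drop S (R beats it: A:4>1 B:10>8 C:11>4)
P1 drop B (A beats it: Q:9>8 R:9>2)
P1→{A,C} P2→{Q,R}

IESDS → P1:{A,C} P2:{Q,R}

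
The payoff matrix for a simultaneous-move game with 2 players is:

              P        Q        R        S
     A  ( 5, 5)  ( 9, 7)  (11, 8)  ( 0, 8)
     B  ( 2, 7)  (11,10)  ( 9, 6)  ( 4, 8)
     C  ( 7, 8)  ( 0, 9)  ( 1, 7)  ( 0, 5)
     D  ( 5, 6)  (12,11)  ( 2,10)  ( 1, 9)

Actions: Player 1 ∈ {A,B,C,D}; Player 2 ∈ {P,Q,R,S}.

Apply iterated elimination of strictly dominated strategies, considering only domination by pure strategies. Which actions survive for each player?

IESDS → P1:{A,B,D} P2:{Q,R,S}

P2 drop P (Q beats it: A:7>5 B:10>7 C:9>8 D:11>6)
P1 drop C (B beats it: Q:11>0 R:9>1 S:4>0)
P1→{A,B,D} P2→{Q,R,S}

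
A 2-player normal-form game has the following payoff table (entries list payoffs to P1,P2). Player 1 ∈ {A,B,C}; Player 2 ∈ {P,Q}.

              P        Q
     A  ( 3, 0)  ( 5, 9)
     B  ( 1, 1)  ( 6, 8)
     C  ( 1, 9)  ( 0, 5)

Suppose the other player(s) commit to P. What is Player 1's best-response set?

BR_1 = {A}

u_1(A vs P) = 3
u_1(B vs P) = 1
u_1(C vs P) = 1
max payoff 3 at {A}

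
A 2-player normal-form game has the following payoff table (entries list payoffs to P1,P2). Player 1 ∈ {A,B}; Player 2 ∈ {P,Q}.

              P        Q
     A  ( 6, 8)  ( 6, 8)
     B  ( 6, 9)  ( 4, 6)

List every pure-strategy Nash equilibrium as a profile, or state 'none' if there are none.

NE set: (A,P), (A,Q), (B,P)

(A,P): NE
(A,Q): NE
(B,P): NE
(B,Q): not NE [P1→A gives 6>4; P2→P gives 9>6]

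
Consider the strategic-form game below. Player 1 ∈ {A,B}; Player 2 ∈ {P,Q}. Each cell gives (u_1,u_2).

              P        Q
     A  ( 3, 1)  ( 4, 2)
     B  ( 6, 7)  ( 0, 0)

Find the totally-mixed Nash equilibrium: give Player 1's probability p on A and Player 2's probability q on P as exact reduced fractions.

P1 mixes 7/8 on A; P2 mixes 4/7 on P

P1 indiff ⇒ q·3+(1-q)·4 = q·6+(1-q)·0 ⇒ q(-3) = (1-q)(-4) ⇒ q = 4/7
P2 indiff ⇒ p·1+(1-p)·7 = p·2+(1-p)·0 ⇒ p(-1) = (1-p)(-7) ⇒ p = 7/8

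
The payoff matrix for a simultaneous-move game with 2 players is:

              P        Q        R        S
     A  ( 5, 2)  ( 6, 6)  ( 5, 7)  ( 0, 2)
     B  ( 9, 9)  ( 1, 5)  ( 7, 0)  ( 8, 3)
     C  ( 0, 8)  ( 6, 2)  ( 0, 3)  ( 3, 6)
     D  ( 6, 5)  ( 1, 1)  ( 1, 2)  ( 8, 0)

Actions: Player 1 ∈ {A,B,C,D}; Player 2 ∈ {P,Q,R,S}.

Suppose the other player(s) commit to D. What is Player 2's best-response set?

BR_2 = {P}

u_2(P vs D) = 5
u_2(Q vs D) = 1
u_2(R vs D) = 2
u_2(S vs D) = 0
max payoff 5 at {P}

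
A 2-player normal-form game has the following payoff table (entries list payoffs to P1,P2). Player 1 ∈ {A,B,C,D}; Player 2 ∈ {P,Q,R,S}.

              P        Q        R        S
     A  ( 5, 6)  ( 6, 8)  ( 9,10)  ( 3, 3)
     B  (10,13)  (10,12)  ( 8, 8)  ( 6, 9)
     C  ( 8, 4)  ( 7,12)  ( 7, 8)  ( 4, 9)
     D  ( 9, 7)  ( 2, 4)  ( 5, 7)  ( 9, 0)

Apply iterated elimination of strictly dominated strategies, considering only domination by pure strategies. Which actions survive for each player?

IESDS → P1:{A,B} P2:{P,Q,R}

P1 drop C (B beats it: P:10>8 Q:10>7 R:8>7 S:6>4)
P2 drop S (P beats it: A:6>3 B:13>9 D:7>0)
P1 drop D (B beats it: P:10>9 Q:10>2 R:8>5)
P1→{A,B} P2→{P,Q,R}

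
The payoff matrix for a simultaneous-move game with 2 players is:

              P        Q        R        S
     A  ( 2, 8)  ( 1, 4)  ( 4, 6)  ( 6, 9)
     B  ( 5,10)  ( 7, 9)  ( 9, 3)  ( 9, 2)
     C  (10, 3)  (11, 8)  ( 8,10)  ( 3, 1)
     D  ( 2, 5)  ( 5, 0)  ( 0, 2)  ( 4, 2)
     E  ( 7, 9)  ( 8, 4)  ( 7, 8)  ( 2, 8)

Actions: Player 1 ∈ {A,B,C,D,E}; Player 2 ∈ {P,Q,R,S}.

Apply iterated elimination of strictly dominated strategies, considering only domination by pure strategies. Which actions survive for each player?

P1 drop A (B beats it: P:5>2 Q:7>1 R:9>4 S:9>6)
P1 drop D (B beats it: P:5>2 Q:7>5 R:9>0 S:9>4)
P1 drop E (C beats it: P:10>7 Q:11>8 R:8>7 S:3>2)
P2 drop S (P beats it: B:10>2 C:3>1)
P1→{B,C} P2→{P,Q,R}

Remaining: P1:{B,C} P2:{P,Q,R}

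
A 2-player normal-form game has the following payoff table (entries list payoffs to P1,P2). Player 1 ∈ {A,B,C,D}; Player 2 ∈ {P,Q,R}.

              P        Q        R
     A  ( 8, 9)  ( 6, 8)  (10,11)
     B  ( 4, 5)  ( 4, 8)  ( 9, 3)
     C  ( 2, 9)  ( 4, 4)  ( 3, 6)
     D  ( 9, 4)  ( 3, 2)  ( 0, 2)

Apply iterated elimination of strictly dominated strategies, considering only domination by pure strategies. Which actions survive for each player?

P1 drop B (A beats it: P:8>4 Q:6>4 R:10>9)
P1 drop C (A beats it: P:8>2 Q:6>4 R:10>3)
P2 drop Q (P beats it: A:9>8 D:4>2)
P1→{A,D} P2→{P,R}

IESDS → P1:{A,D} P2:{P,R}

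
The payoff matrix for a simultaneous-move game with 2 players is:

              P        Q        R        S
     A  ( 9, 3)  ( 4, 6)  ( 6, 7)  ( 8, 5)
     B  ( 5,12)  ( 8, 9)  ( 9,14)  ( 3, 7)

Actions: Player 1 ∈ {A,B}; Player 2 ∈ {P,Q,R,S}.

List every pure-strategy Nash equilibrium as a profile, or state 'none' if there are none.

Nash profiles: (B,R)

(A,P): not NE [P2→R gives 7>3]
(A,Q): not NE [P1→B gives 8>4; P2→R gives 7>6]
(A,R): not NE [P1→B gives 9>6]
(A,S): not NE [P2→R gives 7>5]
(B,P): not NE [P1→A gives 9>5; P2→R gives 14>12]
(B,Q): not NE [P2→R gives 14>9]
(B,R): NE
(B,S): not NE [P1→A gives 8>3; P2→R gives 14>7]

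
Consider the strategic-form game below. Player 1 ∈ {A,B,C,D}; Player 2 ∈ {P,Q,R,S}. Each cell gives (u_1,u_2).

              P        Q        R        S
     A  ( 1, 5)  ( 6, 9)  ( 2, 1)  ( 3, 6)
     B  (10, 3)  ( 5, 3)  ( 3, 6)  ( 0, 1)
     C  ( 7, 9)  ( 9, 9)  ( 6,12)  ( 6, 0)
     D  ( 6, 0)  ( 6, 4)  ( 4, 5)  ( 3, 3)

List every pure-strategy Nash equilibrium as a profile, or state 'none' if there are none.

(A,P): not NE [P1→B gives 10>1; P2→Q gives 9>5]
(A,Q): not NE [P1→C gives 9>6]
(A,R): not NE [P1→C gives 6>2; P2→Q gives 9>1]
(A,S): not NE [P1→C gives 6>3; P2→Q gives 9>6]
(B,P): not NE [P2→R gives 6>3]
(B,Q): not NE [P1→C gives 9>5; P2→R gives 6>3]
(B,R): not NE [P1→C gives 6>3]
(B,S): not NE [P1→C gives 6>0; P2→R gives 6>1]
(C,P): not NE [P1→B gives 10>7; P2→R gives 12>9]
(C,Q): not NE [P2→R gives 12>9]
(C,R): NE
(C,S): not NE [P2→R gives 12>0]
(D,P): not NE [P1→B gives 10>6; P2→R gives 5>0]
(D,Q): not NE [P1→C gives 9>6; P2→R gives 5>4]
(D,R): not NE [P1→C gives 6>4]
(D,S): not NE [P1→C gives 6>3; P2→R gives 5>3]

NE set: (C,R)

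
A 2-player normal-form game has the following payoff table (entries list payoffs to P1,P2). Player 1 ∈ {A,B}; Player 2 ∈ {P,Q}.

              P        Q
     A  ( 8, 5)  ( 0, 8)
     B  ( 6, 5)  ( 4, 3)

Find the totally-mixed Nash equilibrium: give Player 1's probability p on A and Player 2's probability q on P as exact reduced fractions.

P1 indiff ⇒ q·8+(1-q)·0 = q·6+(1-q)·4 ⇒ q(2) = (1-q)(4) ⇒ q = 2/3
P2 indiff ⇒ p·5+(1-p)·5 = p·8+(1-p)·3 ⇒ p(-3) = (1-p)(-2) ⇒ p = 2/5

(p,q) = (2/5, 2/3)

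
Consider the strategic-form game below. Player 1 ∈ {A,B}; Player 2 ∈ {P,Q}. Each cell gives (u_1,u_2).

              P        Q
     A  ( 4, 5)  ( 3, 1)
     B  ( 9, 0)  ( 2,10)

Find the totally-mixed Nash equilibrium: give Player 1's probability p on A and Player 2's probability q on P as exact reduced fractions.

P1 mixes 5/7 on A; P2 mixes 1/6 on P

P1 indiff ⇒ q·4+(1-q)·3 = q·9+(1-q)·2 ⇒ q(-5) = (1-q)(-1) ⇒ q = 1/6
P2 indiff ⇒ p·5+(1-p)·0 = p·1+(1-p)·10 ⇒ p(4) = (1-p)(10) ⇒ p = 5/7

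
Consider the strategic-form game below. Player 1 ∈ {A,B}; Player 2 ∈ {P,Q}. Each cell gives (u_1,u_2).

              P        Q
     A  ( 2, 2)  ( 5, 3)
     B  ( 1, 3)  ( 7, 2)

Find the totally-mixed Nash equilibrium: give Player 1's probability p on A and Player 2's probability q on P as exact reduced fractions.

P1 indiff ⇒ q·2+(1-q)·5 = q·1+(1-q)·7 ⇒ q(1) = (1-q)(2) ⇒ q = 2/3
P2 indiff ⇒ p·2+(1-p)·3 = p·3+(1-p)·2 ⇒ p(-1) = (1-p)(-1) ⇒ p = 1/2

(p,q) = (1/2, 2/3)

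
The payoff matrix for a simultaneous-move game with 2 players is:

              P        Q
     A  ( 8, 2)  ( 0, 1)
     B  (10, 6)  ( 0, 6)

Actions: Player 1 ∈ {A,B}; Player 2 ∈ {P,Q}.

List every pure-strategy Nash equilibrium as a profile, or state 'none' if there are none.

(A,P): not NE [P1→B gives 10>8]
(A,Q): not NE [P2→P gives 2>1]
(B,P): NE
(B,Q): NE

PSNE = {(B,P), (B,Q)}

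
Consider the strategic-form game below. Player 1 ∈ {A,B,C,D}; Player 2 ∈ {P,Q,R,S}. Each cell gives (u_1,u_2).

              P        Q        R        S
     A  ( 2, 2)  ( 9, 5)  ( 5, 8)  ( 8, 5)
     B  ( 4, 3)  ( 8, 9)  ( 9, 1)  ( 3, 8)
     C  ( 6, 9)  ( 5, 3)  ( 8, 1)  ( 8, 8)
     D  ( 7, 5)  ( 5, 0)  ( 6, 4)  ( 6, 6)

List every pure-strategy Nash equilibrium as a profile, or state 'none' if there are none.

(A,P): not NE [P1→D gives 7>2; P2→R gives 8>2]
(A,Q): not NE [P2→R gives 8>5]
(A,R): not NE [P1→B gives 9>5]
(A,S): not NE [P2→R gives 8>5]
(B,P): not NE [P1→D gives 7>4; P2→Q gives 9>3]
(B,Q): not NE [P1→A gives 9>8]
(B,R): not NE [P2→Q gives 9>1]
(B,S): not NE [P1→C gives 8>3; P2→Q gives 9>8]
(C,P): not NE [P1→D gives 7>6]
(C,Q): not NE [P1→A gives 9>5; P2→P gives 9>3]
(C,R): not NE [P1→B gives 9>8; P2→P gives 9>1]
(C,S): not NE [P2→P gives 9>8]
(D,P): not NE [P2→S gives 6>5]
(D,Q): not NE [P1→A gives 9>5; P2→S gives 6>0]
(D,R): not NE [P1→B gives 9>6; P2→S gives 6>4]
(D,S): not NE [P1→C gives 8>6]

No pure NE.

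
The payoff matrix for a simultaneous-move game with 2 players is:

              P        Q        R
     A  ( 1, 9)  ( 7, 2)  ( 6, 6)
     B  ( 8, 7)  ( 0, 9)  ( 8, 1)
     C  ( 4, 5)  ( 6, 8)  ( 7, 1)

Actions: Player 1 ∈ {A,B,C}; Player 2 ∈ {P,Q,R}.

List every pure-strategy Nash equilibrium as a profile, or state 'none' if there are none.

(A,P): not NE [P1→B gives 8>1]
(A,Q): not NE [P2→P gives 9>2]
(A,R): not NE [P1→B gives 8>6; P2→P gives 9>6]
(B,P): not NE [P2→Q gives 9>7]
(B,Q): not NE [P1→A gives 7>0]
(B,R): not NE [P2→Q gives 9>1]
(C,P): not NE [P1→B gives 8>4; P2→Q gives 8>5]
(C,Q): not NE [P1→A gives 7>6]
(C,R): not NE [P1→B gives 8>7; P2→Q gives 8>1]

No pure NE.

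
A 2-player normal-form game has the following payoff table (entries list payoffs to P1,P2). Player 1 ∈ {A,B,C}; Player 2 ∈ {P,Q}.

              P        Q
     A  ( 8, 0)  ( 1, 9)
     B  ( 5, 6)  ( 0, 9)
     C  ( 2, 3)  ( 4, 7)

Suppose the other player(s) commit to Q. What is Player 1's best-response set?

P1 best: {C}

u_1(A vs Q) = 1
u_1(B vs Q) = 0
u_1(C vs Q) = 4
max payoff 4 at {C}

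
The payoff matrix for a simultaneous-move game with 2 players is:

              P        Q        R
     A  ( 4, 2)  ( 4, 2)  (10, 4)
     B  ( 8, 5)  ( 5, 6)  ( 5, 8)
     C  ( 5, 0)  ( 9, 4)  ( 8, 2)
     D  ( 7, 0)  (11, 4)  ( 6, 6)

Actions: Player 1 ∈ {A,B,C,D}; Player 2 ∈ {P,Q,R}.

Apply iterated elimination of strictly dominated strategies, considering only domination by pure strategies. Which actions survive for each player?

Survivors P1:{A,C,D} P2:{Q,R}

P2 drop P (R beats it: A:4>2 B:8>5 C:2>0 D:6>0)
P1 drop B (C beats it: Q:9>5 R:8>5)
P1→{A,C,D} P2→{Q,R}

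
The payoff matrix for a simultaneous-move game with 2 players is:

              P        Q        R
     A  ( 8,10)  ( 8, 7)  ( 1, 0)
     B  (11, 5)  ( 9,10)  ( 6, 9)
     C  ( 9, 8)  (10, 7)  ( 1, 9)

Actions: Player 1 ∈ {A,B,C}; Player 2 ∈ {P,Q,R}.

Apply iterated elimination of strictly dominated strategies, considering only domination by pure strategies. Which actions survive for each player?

P1 drop A (B beats it: P:11>8 Q:9>8 R:6>1)
P2 drop P (R beats it: B:9>5 C:9>8)
P1→{B,C} P2→{Q,R}

IESDS → P1:{B,C} P2:{Q,R}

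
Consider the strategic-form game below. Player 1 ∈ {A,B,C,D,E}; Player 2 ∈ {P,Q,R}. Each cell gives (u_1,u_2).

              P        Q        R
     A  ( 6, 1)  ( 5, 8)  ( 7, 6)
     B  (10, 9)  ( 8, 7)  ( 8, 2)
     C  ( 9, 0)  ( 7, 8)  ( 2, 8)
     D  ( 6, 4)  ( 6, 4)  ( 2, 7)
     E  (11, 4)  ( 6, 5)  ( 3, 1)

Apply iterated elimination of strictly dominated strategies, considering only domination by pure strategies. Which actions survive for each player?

Remaining: P1:{B,E} P2:{P,Q}

P1 drop A (B beats it: P:10>6 Q:8>5 R:8>7)
P1 drop C (B beats it: P:10>9 Q:8>7 R:8>2)
P1 drop D (B beats it: P:10>6 Q:8>6 R:8>2)
P2 drop R (P beats it: B:9>2 E:4>1)
P1→{B,E} P2→{P,Q}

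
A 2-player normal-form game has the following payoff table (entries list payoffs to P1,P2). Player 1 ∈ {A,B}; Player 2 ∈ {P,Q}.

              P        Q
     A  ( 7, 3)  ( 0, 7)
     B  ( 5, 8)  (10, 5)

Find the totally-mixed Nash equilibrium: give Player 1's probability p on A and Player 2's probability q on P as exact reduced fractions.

(p,q) = (3/7, 5/6)

P1 indiff ⇒ q·7+(1-q)·0 = q·5+(1-q)·10 ⇒ q(2) = (1-q)(10) ⇒ q = 5/6
P2 indiff ⇒ p·3+(1-p)·8 = p·7+(1-p)·5 ⇒ p(-4) = (1-p)(-3) ⇒ p = 3/7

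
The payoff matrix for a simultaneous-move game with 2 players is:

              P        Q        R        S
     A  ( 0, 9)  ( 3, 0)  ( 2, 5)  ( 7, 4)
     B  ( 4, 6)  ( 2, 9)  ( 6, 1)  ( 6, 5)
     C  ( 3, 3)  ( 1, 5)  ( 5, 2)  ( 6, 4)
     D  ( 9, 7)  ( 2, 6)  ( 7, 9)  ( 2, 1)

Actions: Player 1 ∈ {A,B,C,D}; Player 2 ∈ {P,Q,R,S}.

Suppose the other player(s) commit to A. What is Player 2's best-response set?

P2 best: {P}

u_2(P vs A) = 9
u_2(Q vs A) = 0
u_2(R vs A) = 5
u_2(S vs A) = 4
max payoff 9 at {P}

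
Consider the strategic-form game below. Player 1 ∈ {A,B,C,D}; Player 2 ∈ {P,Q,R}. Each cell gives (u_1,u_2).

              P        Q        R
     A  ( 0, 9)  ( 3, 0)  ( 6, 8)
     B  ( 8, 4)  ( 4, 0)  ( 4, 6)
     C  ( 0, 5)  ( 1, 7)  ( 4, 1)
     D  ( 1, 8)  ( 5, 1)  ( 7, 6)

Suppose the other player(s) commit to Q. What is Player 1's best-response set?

BR_1 = {D}

u_1(A vs Q) = 3
u_1(B vs Q) = 4
u_1(C vs Q) = 1
u_1(D vs Q) = 5
max payoff 5 at {D}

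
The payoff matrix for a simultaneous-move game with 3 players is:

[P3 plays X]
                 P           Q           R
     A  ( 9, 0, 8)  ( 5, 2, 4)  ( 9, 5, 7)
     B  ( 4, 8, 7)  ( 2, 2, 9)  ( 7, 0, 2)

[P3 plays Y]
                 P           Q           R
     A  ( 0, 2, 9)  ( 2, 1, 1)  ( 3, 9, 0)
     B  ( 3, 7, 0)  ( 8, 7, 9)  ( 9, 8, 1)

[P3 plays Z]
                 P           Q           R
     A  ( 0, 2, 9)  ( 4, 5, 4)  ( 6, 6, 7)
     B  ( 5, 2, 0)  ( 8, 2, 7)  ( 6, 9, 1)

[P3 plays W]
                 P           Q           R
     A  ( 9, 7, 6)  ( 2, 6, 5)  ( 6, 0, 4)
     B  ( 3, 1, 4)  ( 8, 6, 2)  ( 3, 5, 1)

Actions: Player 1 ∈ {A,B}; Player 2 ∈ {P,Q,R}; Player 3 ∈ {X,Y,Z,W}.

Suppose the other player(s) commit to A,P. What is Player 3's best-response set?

u_3(X vs A,P) = 8
u_3(Y vs A,P) = 9
u_3(Z vs A,P) = 9
u_3(W vs A,P) = 6
max payoff 9 at {Y,Z}

BR_3 = {Y,Z}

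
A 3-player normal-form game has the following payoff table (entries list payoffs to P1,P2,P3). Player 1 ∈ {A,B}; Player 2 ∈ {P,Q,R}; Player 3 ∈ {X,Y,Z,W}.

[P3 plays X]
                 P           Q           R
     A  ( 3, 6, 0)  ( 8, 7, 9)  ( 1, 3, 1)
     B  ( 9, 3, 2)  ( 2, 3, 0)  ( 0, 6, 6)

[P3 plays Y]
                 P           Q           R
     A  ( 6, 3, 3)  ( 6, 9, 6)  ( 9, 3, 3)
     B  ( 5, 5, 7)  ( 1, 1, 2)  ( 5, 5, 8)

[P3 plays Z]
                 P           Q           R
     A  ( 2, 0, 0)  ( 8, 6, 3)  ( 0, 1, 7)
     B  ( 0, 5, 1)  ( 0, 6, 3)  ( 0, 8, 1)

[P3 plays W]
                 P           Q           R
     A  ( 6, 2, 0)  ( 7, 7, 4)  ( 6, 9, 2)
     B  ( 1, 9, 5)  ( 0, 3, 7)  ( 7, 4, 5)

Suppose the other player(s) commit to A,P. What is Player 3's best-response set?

BR_3 = {Y}

u_3(X vs A,P) = 0
u_3(Y vs A,P) = 3
u_3(Z vs A,P) = 0
u_3(W vs A,P) = 0
max payoff 3 at {Y}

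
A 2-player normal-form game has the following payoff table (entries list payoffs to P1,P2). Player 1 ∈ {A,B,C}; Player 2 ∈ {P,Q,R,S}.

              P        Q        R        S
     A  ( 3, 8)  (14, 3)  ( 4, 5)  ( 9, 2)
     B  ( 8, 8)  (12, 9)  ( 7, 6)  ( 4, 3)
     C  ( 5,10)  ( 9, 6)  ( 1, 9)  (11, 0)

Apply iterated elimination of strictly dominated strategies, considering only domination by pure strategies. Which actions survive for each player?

Survivors P1:{A,B} P2:{P,Q}

P2 drop R (P beats it: A:8>5 B:8>6 C:10>9)
P2 drop S (P beats it: A:8>2 B:8>3 C:10>0)
P1 drop C (B beats it: P:8>5 Q:12>9)
P1→{A,B} P2→{P,Q}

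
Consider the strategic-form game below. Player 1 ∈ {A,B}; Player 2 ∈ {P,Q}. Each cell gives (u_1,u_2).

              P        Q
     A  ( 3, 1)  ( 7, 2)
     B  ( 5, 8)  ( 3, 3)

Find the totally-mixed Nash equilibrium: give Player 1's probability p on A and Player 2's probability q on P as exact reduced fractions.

(p,q) = (5/6, 2/3)

P1 indiff ⇒ q·3+(1-q)·7 = q·5+(1-q)·3 ⇒ q(-2) = (1-q)(-4) ⇒ q = 2/3
P2 indiff ⇒ p·1+(1-p)·8 = p·2+(1-p)·3 ⇒ p(-1) = (1-p)(-5) ⇒ p = 5/6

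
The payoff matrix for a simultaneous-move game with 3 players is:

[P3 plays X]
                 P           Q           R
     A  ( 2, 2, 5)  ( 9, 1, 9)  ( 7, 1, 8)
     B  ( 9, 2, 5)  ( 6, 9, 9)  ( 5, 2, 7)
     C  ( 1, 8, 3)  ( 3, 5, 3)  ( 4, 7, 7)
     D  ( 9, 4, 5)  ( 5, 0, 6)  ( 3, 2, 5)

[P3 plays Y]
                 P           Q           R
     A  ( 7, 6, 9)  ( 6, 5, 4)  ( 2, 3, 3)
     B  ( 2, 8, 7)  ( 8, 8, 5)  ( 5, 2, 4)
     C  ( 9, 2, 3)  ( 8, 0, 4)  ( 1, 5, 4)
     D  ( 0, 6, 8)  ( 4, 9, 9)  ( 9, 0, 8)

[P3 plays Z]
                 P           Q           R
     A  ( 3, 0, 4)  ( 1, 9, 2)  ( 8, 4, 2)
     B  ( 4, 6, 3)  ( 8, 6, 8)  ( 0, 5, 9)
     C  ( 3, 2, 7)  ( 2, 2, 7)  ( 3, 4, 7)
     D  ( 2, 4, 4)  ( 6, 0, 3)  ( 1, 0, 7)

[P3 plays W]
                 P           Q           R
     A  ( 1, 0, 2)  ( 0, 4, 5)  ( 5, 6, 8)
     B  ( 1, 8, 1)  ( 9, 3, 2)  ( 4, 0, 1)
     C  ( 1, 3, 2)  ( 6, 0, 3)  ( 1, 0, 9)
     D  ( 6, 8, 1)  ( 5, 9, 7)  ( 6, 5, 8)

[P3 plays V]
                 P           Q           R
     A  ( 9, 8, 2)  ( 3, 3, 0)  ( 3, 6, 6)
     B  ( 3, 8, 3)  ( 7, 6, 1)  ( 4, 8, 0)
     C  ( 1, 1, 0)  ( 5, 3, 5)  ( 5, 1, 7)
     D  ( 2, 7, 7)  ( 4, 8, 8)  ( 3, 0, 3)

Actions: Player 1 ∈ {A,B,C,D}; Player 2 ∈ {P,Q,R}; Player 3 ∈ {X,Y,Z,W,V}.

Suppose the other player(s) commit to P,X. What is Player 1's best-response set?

BR_1 = {B,D}

u_1(A vs P,X) = 2
u_1(B vs P,X) = 9
u_1(C vs P,X) = 1
u_1(D vs P,X) = 9
max payoff 9 at {B,D}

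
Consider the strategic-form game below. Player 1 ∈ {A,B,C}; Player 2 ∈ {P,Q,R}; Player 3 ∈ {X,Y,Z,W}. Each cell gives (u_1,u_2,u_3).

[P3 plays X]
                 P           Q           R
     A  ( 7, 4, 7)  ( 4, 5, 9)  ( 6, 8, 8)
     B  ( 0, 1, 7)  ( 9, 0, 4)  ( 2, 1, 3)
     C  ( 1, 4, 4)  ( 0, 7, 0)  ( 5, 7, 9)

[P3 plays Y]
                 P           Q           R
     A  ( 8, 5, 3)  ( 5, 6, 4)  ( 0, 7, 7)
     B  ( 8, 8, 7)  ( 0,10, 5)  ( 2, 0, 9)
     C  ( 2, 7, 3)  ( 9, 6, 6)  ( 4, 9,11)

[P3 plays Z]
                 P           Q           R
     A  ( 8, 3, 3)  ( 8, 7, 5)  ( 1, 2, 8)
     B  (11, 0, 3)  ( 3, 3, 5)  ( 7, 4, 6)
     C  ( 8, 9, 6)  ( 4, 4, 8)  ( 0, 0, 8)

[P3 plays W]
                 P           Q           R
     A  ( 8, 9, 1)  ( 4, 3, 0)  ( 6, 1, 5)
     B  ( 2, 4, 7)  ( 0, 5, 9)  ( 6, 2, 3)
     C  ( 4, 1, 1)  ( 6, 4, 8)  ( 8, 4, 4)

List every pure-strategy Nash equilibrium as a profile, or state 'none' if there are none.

NE set: (A,R,X), (C,Q,W), (C,R,Y)

(A,P,X): not NE [P2→R gives 8>4]
(A,P,Y): not NE [P2→R gives 7>5; P3→X gives 7>3]
(A,P,Z): not NE [P1→B gives 11>8; P2→Q gives 7>3; P3→X gives 7>3]
(A,P,W): not NE [P3→X gives 7>1]
(A,Q,X): not NE [P1→B gives 9>4; P2→R gives 8>5]
(A,Q,Y): not NE [P1→C gives 9>5; P2→R gives 7>6; P3→X gives 9>4]
(A,Q,Z): not NE [P3→X gives 9>5]
(A,Q,W): not NE [P1→C gives 6>4; P2→P gives 9>3; P3→X gives 9>0]
(A,R,X): NE
(A,R,Y): not NE [P1→C gives 4>0; P3→Z gives 8>7]
(A,R,Z): not NE [P1→B gives 7>1; P2→Q gives 7>2]
(A,R,W): not NE [P1→C gives 8>6; P2→P gives 9>1; P3→Z gives 8>5]
(B,P,X): not NE [P1→A gives 7>0]
(B,P,Y): not NE [P2→Q gives 10>8]
(B,P,Z): not NE [P2→R gives 4>0; P3→W gives 7>3]
(B,P,W): not NE [P1→A gives 8>2; P2→Q gives 5>4]
(B,Q,X): not NE [P2→R gives 1>0; P3→W gives 9>4]
(B,Q,Y): not NE [P1→C gives 9>0; P3→W gives 9>5]
(B,Q,Z): not NE [P1→A gives 8>3; P2→R gives 4>3; P3→W gives 9>5]
(B,Q,W): not NE [P1→C gives 6>0]
(B,R,X): not NE [P1→A gives 6>2; P3→Y gives 9>3]
(B,R,Y): not NE [P1→C gives 4>2; P2→Q gives 10>0]
(B,R,Z): not NE [P3→Y gives 9>6]
(B,R,W): not NE [P1→C gives 8>6; P2→Q gives 5>2; P3→Y gives 9>3]
(C,P,X): not NE [P1→A gives 7>1; P2→R gives 7>4; P3→Z gives 6>4]
(C,P,Y): not NE [P1→B gives 8>2; P2→R gives 9>7; P3→Z gives 6>3]
(C,P,Z): not NE [P1→B gives 11>8]
(C,P,W): not NE [P1→A gives 8>4; P2→R gives 4>1; P3→Z gives 6>1]
(C,Q,X): not NE [P1→B gives 9>0; P3→W gives 8>0]
(C,Q,Y): not NE [P2→R gives 9>6; P3→W gives 8>6]
(C,Q,Z): not NE [P1→A gives 8>4; P2→P gives 9>4]
(C,Q,W): NE
(C,R,X): not NE [P1→A gives 6>5; P3→Y gives 11>9]
(C,R,Y): NE
(C,R,Z): not NE [P1→B gives 7>0; P2→P gives 9>0; P3→Y gives 11>8]
(C,R,W): not NE [P3→Y gives 11>4]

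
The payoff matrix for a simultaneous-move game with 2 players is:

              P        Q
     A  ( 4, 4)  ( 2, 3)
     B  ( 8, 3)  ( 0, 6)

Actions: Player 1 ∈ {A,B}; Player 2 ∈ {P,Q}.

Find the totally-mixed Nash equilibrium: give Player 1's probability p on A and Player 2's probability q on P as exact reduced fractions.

P1 indiff ⇒ q·4+(1-q)·2 = q·8+(1-q)·0 ⇒ q(-4) = (1-q)(-2) ⇒ q = 1/3
P2 indiff ⇒ p·4+(1-p)·3 = p·3+(1-p)·6 ⇒ p(1) = (1-p)(3) ⇒ p = 3/4

(p,q) = (3/4, 1/3)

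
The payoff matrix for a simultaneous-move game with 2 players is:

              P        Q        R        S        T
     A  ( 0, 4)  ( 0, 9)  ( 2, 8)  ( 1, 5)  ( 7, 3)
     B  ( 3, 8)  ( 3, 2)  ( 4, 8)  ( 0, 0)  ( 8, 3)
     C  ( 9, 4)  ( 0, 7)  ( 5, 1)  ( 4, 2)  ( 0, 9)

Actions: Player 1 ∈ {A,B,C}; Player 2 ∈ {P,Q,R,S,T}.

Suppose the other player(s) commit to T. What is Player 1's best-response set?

argmax u_1 = {B}

u_1(A vs T) = 7
u_1(B vs T) = 8
u_1(C vs T) = 0
max payoff 8 at {B}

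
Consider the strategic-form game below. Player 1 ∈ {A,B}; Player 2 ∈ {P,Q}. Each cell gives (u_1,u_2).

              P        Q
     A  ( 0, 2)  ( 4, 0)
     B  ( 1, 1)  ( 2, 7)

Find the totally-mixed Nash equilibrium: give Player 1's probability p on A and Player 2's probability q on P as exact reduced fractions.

P1 indiff ⇒ q·0+(1-q)·4 = q·1+(1-q)·2 ⇒ q(-1) = (1-q)(-2) ⇒ q = 2/3
P2 indiff ⇒ p·2+(1-p)·1 = p·0+(1-p)·7 ⇒ p(2) = (1-p)(6) ⇒ p = 3/4

P1 mixes 3/4 on A; P2 mixes 2/3 on P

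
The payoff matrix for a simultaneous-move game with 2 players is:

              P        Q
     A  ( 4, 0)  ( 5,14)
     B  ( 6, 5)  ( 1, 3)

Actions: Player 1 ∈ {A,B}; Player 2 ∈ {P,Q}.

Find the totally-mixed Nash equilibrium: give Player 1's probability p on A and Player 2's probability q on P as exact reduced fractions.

P1 indiff ⇒ q·4+(1-q)·5 = q·6+(1-q)·1 ⇒ q(-2) = (1-q)(-4) ⇒ q = 2/3
P2 indiff ⇒ p·0+(1-p)·5 = p·14+(1-p)·3 ⇒ p(-14) = (1-p)(-2) ⇒ p = 1/8

p=1/8, q=2/3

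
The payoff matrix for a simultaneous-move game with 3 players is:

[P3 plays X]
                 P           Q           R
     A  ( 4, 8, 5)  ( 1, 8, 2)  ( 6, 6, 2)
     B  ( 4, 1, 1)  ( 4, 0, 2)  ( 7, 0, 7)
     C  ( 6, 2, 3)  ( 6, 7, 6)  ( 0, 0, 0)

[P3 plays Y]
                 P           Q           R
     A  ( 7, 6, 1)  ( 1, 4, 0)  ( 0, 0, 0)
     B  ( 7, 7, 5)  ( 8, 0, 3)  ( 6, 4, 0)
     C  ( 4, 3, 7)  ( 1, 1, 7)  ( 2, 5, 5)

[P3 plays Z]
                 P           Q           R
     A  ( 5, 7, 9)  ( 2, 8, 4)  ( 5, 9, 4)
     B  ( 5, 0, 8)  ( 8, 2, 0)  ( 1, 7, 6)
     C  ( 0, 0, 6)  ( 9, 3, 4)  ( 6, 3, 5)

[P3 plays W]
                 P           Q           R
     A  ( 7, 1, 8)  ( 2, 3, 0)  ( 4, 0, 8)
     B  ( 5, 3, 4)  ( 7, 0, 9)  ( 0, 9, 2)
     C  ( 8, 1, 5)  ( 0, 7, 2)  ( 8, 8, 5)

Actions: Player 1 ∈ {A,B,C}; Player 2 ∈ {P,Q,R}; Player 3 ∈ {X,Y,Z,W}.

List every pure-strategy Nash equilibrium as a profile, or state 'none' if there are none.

(A,P,X): not NE [P1→C gives 6>4; P3→Z gives 9>5]
(A,P,Y): not NE [P3→Z gives 9>1]
(A,P,Z): not NE [P2→R gives 9>7]
(A,P,W): not NE [P1→C gives 8>7; P2→Q gives 3>1; P3→Z gives 9>8]
(A,Q,X): not NE [P1→C gives 6>1; P3→Z gives 4>2]
(A,Q,Y): not NE [P1→B gives 8>1; P2→P gives 6>4; P3→Z gives 4>0]
(A,Q,Z): not NE [P1→C gives 9>2; P2→R gives 9>8]
(A,Q,W): not NE [P1→B gives 7>2; P3→Z gives 4>0]
(A,R,X): not NE [P1→B gives 7>6; P2→Q gives 8>6; P3→W gives 8>2]
(A,R,Y): not NE [P1→B gives 6>0; P2→P gives 6>0; P3→W gives 8>0]
(A,R,Z): not NE [P1→C gives 6>5; P3→W gives 8>4]
(A,R,W): not NE [P1→C gives 8>4; P2→Q gives 3>0]
(B,P,X): not NE [P1→C gives 6>4; P3→Z gives 8>1]
(B,P,Y): not NE [P3→Z gives 8>5]
(B,P,Z): not NE [P2→R gives 7>0]
(B,P,W): not NE [P1→C gives 8>5; P2→R gives 9>3; P3→Z gives 8>4]
(B,Q,X): not NE [P1→C gives 6>4; P2→P gives 1>0; P3→W gives 9>2]
(B,Q,Y): not NE [P2→P gives 7>0; P3→W gives 9>3]
(B,Q,Z): not NE [P1→C gives 9>8; P2→R gives 7>2; P3→W gives 9>0]
(B,Q,W): not NE [P2→R gives 9>0]
(B,R,X): not NE [P2→P gives 1>0]
(B,R,Y): not NE [P2→P gives 7>4; P3→X gives 7>0]
(B,R,Z): not NE [P1→C gives 6>1; P3→X gives 7>6]
(B,R,W): not NE [P1→C gives 8>0; P3→X gives 7>2]
(C,P,X): not NE [P2→Q gives 7>2; P3→Y gives 7>3]
(C,P,Y): not NE [P1→B gives 7>4; P2→R gives 5>3]
(C,P,Z): not NE [P1→B gives 5>0; P2→R gives 3>0; P3→Y gives 7>6]
(C,P,W): not NE [P2→R gives 8>1; P3→Y gives 7>5]
(C,Q,X): not NE [P3→Y gives 7>6]
(C,Q,Y): not NE [P1→B gives 8>1; P2→R gives 5>1]
(C,Q,Z): not NE [P3→Y gives 7>4]
(C,Q,W): not NE [P1→B gives 7>0; P2→R gives 8>7; P3→Y gives 7>2]
(C,R,X): not NE [P1→B gives 7>0; P2→Q gives 7>0; P3→W gives 5>0]
(C,R,Y): not NE [P1→B gives 6>2]
(C,R,Z): NE
(C,R,W): NE

PSNE = {(C,R,Z), (C,R,W)}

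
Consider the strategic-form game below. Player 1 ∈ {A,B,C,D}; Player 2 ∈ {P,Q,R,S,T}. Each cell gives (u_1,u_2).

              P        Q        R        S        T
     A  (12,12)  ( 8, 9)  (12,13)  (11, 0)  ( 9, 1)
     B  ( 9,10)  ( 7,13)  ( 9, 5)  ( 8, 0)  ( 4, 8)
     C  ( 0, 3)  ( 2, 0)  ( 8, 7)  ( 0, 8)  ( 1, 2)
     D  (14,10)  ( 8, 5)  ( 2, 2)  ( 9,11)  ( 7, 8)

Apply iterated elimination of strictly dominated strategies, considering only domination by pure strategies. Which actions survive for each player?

P1 drop B (A beats it: P:12>9 Q:8>7 R:12>9 S:11>8 T:9>4)
P1 drop C (A beats it: P:12>0 Q:8>2 R:12>8 S:11>0 T:9>1)
P2 drop Q (P beats it: A:12>9 D:10>5)
P2 drop T (P beats it: A:12>1 D:10>8)
P1→{A,D} P2→{P,R,S}

Survivors P1:{A,D} P2:{P,R,S}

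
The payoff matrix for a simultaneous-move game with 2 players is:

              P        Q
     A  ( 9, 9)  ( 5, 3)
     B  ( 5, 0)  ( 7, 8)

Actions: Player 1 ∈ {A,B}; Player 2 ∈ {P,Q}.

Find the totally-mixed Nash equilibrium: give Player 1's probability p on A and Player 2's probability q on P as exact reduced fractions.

p=4/7, q=1/3

P1 indiff ⇒ q·9+(1-q)·5 = q·5+(1-q)·7 ⇒ q(4) = (1-q)(2) ⇒ q = 1/3
P2 indiff ⇒ p·9+(1-p)·0 = p·3+(1-p)·8 ⇒ p(6) = (1-p)(8) ⇒ p = 4/7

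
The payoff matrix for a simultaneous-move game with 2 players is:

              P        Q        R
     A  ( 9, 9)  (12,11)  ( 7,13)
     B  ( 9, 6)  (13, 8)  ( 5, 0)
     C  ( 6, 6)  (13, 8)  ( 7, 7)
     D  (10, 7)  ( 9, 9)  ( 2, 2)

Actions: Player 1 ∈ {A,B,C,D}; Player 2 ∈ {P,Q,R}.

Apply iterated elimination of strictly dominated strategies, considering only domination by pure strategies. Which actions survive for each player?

Survivors P1:{A,B,C} P2:{Q,R}

P2 drop P (Q beats it: A:11>9 B:8>6 C:8>6 D:9>7)
P1 drop D (A beats it: Q:12>9 R:7>2)
P1→{A,B,C} P2→{Q,R}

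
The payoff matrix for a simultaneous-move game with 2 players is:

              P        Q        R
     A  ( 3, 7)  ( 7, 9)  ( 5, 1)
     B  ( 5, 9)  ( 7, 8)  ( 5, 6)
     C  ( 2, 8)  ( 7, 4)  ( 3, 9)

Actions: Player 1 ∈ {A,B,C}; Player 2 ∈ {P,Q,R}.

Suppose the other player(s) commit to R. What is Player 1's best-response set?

u_1(A vs R) = 5
u_1(B vs R) = 5
u_1(C vs R) = 3
max payoff 5 at {A,B}

argmax u_1 = {A,B}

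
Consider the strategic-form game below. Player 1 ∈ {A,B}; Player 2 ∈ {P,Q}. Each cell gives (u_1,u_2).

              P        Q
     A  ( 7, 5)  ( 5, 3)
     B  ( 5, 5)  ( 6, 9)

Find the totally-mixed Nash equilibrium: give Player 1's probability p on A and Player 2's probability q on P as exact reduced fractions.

P1 indiff ⇒ q·7+(1-q)·5 = q·5+(1-q)·6 ⇒ q(2) = (1-q)(1) ⇒ q = 1/3
P2 indiff ⇒ p·5+(1-p)·5 = p·3+(1-p)·9 ⇒ p(2) = (1-p)(4) ⇒ p = 2/3

(p,q) = (2/3, 1/3)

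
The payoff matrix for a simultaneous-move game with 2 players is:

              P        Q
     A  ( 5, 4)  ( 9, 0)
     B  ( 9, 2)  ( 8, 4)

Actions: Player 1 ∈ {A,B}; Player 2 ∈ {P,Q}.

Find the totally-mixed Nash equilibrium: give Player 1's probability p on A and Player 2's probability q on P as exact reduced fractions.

P1 indiff ⇒ q·5+(1-q)·9 = q·9+(1-q)·8 ⇒ q(-4) = (1-q)(-1) ⇒ q = 1/5
P2 indiff ⇒ p·4+(1-p)·2 = p·0+(1-p)·4 ⇒ p(4) = (1-p)(2) ⇒ p = 1/3

p=1/3, q=1/5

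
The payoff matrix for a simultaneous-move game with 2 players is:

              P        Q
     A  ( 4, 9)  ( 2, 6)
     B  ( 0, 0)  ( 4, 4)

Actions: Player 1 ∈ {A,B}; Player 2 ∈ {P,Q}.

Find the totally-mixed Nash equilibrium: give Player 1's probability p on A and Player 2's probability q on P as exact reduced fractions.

P1 indiff ⇒ q·4+(1-q)·2 = q·0+(1-q)·4 ⇒ q(4) = (1-q)(2) ⇒ q = 1/3
P2 indiff ⇒ p·9+(1-p)·0 = p·6+(1-p)·4 ⇒ p(3) = (1-p)(4) ⇒ p = 4/7

(p,q) = (4/7, 1/3)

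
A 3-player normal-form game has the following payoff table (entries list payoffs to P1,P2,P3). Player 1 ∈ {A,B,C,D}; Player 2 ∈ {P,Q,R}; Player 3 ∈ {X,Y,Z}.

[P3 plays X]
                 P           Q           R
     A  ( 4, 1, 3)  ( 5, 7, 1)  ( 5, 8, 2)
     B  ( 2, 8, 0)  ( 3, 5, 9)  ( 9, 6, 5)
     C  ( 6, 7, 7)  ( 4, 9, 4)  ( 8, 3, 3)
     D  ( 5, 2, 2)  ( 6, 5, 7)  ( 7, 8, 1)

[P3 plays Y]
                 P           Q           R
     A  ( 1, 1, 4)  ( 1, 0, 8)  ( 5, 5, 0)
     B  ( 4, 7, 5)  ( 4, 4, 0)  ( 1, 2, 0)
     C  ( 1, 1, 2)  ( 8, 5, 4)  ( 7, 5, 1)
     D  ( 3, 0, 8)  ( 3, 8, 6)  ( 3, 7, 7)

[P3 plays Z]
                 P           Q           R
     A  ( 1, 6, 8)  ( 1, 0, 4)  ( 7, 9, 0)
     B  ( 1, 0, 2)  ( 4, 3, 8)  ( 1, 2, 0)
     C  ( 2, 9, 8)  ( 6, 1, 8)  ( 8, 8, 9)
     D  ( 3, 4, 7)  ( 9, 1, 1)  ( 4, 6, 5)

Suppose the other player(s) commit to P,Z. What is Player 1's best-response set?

P1 best: {D}

u_1(A vs P,Z) = 1
u_1(B vs P,Z) = 1
u_1(C vs P,Z) = 2
u_1(D vs P,Z) = 3
max payoff 3 at {D}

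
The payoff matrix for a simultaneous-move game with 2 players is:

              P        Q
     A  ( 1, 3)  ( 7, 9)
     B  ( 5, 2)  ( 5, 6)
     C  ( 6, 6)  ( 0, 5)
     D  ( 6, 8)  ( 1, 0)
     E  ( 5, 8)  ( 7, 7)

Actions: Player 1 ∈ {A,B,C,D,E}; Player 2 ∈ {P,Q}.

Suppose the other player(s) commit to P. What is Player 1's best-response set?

P1 best: {C,D}

u_1(A vs P) = 1
u_1(B vs P) = 5
u_1(C vs P) = 6
u_1(D vs P) = 6
u_1(E vs P) = 5
max payoff 6 at {C,D}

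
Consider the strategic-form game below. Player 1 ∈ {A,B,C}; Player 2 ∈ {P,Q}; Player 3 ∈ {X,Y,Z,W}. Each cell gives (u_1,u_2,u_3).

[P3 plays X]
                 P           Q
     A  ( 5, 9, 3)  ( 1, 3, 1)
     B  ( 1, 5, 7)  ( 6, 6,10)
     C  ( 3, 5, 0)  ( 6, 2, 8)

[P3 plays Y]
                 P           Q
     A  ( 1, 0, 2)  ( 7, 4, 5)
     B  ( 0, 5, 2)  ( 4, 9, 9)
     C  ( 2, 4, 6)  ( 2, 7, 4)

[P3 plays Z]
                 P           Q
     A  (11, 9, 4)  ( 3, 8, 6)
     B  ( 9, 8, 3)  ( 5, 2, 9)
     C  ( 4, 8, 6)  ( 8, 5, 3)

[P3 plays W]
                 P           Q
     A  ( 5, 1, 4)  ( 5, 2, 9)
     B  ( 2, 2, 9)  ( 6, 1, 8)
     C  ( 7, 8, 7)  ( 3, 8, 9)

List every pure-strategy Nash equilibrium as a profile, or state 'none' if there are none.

(A,P,X): not NE [P3→W gives 4>3]
(A,P,Y): not NE [P1→C gives 2>1; P2→Q gives 4>0; P3→W gives 4>2]
(A,P,Z): NE
(A,P,W): not NE [P1→C gives 7>5; P2→Q gives 2>1]
(A,Q,X): not NE [P1→C gives 6>1; P2→P gives 9>3; P3→W gives 9>1]
(A,Q,Y): not NE [P3→W gives 9>5]
(A,Q,Z): not NE [P1→C gives 8>3; P2→P gives 9>8; P3→W gives 9>6]
(A,Q,W): not NE [P1→B gives 6>5]
(B,P,X): not NE [P1→A gives 5>1; P2→Q gives 6>5; P3→W gives 9>7]
(B,P,Y): not NE [P1→C gives 2>0; P2→Q gives 9>5; P3→W gives 9>2]
(B,P,Z): not NE [P1→A gives 11>9; P3→W gives 9>3]
(B,P,W): not NE [P1→C gives 7>2]
(B,Q,X): NE
(B,Q,Y): not NE [P1→A gives 7>4; P3→X gives 10>9]
(B,Q,Z): not NE [P1→C gives 8>5; P2→P gives 8>2; P3→X gives 10>9]
(B,Q,W): not NE [P2→P gives 2>1; P3→X gives 10>8]
(C,P,X): not NE [P1→A gives 5>3; P3→W gives 7>0]
(C,P,Y): not NE [P2→Q gives 7>4; P3→W gives 7>6]
(C,P,Z): not NE [P1→A gives 11>4; P3→W gives 7>6]
(C,P,W): NE
(C,Q,X): not NE [P2→P gives 5>2; P3→W gives 9>8]
(C,Q,Y): not NE [P1→A gives 7>2; P3→W gives 9>4]
(C,Q,Z): not NE [P2→P gives 8>5; P3→W gives 9>3]
(C,Q,W): not NE [P1→B gives 6>3]

Nash profiles: (A,P,Z), (B,Q,X), (C,P,W)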